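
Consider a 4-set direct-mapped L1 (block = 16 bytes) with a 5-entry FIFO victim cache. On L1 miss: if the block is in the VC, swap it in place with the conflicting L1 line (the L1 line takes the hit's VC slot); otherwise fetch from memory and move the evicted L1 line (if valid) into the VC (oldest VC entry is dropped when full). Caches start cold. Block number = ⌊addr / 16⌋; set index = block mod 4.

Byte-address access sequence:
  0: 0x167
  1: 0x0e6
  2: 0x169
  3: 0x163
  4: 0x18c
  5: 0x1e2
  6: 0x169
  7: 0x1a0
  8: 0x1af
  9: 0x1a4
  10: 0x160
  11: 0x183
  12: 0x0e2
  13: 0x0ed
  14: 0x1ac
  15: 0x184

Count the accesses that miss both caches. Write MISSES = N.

0: 0x167 (blk 22, set 2) → MISS  vc=[]
1: 0xe6 (blk 14, set 2) → MISS  vc=[22]
2: 0x169 (blk 22, set 2) → VC-HIT  vc=[14]
3: 0x163 (blk 22, set 2) → L1-HIT  vc=[14]
4: 0x18c (blk 24, set 0) → MISS  vc=[14]
5: 0x1e2 (blk 30, set 2) → MISS  vc=[14, 22]
6: 0x169 (blk 22, set 2) → VC-HIT  vc=[14, 30]
7: 0x1a0 (blk 26, set 2) → MISS  vc=[14, 30, 22]
8: 0x1af (blk 26, set 2) → L1-HIT  vc=[14, 30, 22]
9: 0x1a4 (blk 26, set 2) → L1-HIT  vc=[14, 30, 22]
10: 0x160 (blk 22, set 2) → VC-HIT  vc=[14, 30, 26]
11: 0x183 (blk 24, set 0) → L1-HIT  vc=[14, 30, 26]
12: 0xe2 (blk 14, set 2) → VC-HIT  vc=[22, 30, 26]
13: 0xed (blk 14, set 2) → L1-HIT  vc=[22, 30, 26]
14: 0x1ac (blk 26, set 2) → VC-HIT  vc=[22, 30, 14]
15: 0x184 (blk 24, set 0) → L1-HIT  vc=[22, 30, 14]

MISSES = 5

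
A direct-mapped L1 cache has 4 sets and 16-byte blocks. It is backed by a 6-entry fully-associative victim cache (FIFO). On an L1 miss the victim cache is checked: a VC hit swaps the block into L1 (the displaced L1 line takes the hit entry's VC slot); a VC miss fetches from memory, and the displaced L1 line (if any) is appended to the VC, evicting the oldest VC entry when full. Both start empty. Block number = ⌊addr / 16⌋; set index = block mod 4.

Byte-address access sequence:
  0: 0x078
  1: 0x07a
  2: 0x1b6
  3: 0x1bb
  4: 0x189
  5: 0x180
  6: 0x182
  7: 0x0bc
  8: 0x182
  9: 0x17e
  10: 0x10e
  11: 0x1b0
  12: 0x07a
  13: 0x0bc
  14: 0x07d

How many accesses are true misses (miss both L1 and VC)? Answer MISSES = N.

  [0] addr=0x78 blk=7 s=3: MISS | VC []
  [1] addr=0x7a blk=7 s=3: L1-HIT | VC []
  [2] addr=0x1b6 blk=27 s=3: MISS | VC [7]
  [3] addr=0x1bb blk=27 s=3: L1-HIT | VC [7]
  [4] addr=0x189 blk=24 s=0: MISS | VC [7]
  [5] addr=0x180 blk=24 s=0: L1-HIT | VC [7]
  [6] addr=0x182 blk=24 s=0: L1-HIT | VC [7]
  [7] addr=0xbc blk=11 s=3: MISS | VC [7, 27]
  [8] addr=0x182 blk=24 s=0: L1-HIT | VC [7, 27]
  [9] addr=0x17e blk=23 s=3: MISS | VC [7, 27, 11]
  [10] addr=0x10e blk=16 s=0: MISS | VC [7, 27, 11, 24]
  [11] addr=0x1b0 blk=27 s=3: VC-HIT | VC [7, 23, 11, 24]
  [12] addr=0x7a blk=7 s=3: VC-HIT | VC [27, 23, 11, 24]
  [13] addr=0xbc blk=11 s=3: VC-HIT | VC [27, 23, 7, 24]
  [14] addr=0x7d blk=7 s=3: VC-HIT | VC [27, 23, 11, 24]

MISSES = 6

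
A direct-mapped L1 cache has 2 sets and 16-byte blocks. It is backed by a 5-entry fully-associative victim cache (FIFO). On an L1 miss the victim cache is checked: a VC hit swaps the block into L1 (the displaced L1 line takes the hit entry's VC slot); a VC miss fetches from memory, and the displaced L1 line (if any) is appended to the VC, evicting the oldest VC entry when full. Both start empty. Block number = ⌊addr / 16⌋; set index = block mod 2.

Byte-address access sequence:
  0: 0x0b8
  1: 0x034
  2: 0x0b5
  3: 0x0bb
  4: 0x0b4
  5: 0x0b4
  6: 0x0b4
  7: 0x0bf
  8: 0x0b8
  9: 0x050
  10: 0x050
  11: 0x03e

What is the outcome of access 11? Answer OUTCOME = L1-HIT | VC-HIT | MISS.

OUTCOME = VC-HIT

0: 0xb8 (blk 11, set 1) → MISS  vc=[]
1: 0x34 (blk 3, set 1) → MISS  vc=[11]
2: 0xb5 (blk 11, set 1) → VC-HIT  vc=[3]
3: 0xbb (blk 11, set 1) → L1-HIT  vc=[3]
4: 0xb4 (blk 11, set 1) → L1-HIT  vc=[3]
5: 0xb4 (blk 11, set 1) → L1-HIT  vc=[3]
6: 0xb4 (blk 11, set 1) → L1-HIT  vc=[3]
7: 0xbf (blk 11, set 1) → L1-HIT  vc=[3]
8: 0xb8 (blk 11, set 1) → L1-HIT  vc=[3]
9: 0x50 (blk 5, set 1) → MISS  vc=[3, 11]
10: 0x50 (blk 5, set 1) → L1-HIT  vc=[3, 11]
11: 0x3e (blk 3, set 1) → VC-HIT  vc=[5, 11]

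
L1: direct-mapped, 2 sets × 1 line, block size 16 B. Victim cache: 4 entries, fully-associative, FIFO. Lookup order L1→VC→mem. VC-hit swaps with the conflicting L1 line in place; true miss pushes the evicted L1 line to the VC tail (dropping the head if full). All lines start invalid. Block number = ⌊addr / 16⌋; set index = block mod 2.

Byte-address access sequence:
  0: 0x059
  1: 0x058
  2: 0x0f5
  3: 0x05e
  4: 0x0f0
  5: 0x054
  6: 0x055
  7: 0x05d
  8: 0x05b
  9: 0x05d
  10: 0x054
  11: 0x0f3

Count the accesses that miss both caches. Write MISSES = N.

0: 0x59 (blk 5, set 1) → MISS  vc=[]
1: 0x58 (blk 5, set 1) → L1-HIT  vc=[]
2: 0xf5 (blk 15, set 1) → MISS  vc=[5]
3: 0x5e (blk 5, set 1) → VC-HIT  vc=[15]
4: 0xf0 (blk 15, set 1) → VC-HIT  vc=[5]
5: 0x54 (blk 5, set 1) → VC-HIT  vc=[15]
6: 0x55 (blk 5, set 1) → L1-HIT  vc=[15]
7: 0x5d (blk 5, set 1) → L1-HIT  vc=[15]
8: 0x5b (blk 5, set 1) → L1-HIT  vc=[15]
9: 0x5d (blk 5, set 1) → L1-HIT  vc=[15]
10: 0x54 (blk 5, set 1) → L1-HIT  vc=[15]
11: 0xf3 (blk 15, set 1) → VC-HIT  vc=[5]

MISSES = 2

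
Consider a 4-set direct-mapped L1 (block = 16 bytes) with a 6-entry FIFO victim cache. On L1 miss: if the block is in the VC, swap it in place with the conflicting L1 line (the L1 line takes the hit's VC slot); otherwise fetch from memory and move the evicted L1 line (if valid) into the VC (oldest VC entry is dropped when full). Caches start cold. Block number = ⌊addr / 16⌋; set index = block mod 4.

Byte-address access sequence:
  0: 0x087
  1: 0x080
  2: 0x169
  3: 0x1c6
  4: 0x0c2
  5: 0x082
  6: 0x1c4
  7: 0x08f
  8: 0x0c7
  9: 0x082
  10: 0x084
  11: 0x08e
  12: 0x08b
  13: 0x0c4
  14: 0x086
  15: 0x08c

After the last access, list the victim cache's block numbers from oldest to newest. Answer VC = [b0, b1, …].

#0 0x87→b8/s0 MISS; vc=[]
#1 0x80→b8/s0 L1-HIT; vc=[]
#2 0x169→b22/s2 MISS; vc=[]
#3 0x1c6→b28/s0 MISS; vc=[8]
#4 0xc2→b12/s0 MISS; vc=[8,28]
#5 0x82→b8/s0 VC-HIT; vc=[12,28]
#6 0x1c4→b28/s0 VC-HIT; vc=[12,8]
#7 0x8f→b8/s0 VC-HIT; vc=[12,28]
#8 0xc7→b12/s0 VC-HIT; vc=[8,28]
#9 0x82→b8/s0 VC-HIT; vc=[12,28]
#10 0x84→b8/s0 L1-HIT; vc=[12,28]
#11 0x8e→b8/s0 L1-HIT; vc=[12,28]
#12 0x8b→b8/s0 L1-HIT; vc=[12,28]
#13 0xc4→b12/s0 VC-HIT; vc=[8,28]
#14 0x86→b8/s0 VC-HIT; vc=[12,28]
#15 0x8c→b8/s0 L1-HIT; vc=[12,28]

VC = [12, 28]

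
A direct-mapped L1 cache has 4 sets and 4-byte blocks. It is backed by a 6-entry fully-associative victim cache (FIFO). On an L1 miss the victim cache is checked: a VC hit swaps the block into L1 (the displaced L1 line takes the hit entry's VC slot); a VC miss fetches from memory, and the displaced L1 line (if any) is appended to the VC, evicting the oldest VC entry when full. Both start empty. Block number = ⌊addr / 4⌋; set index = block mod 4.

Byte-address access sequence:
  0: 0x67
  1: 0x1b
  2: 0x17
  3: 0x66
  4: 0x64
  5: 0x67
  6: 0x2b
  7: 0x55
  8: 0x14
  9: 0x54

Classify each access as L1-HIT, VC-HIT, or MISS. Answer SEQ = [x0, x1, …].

SEQ = [MISS, MISS, MISS, VC-HIT, L1-HIT, L1-HIT, MISS, MISS, VC-HIT, VC-HIT]

#0 0x67→b25/s1 MISS; vc=[]
#1 0x1b→b6/s2 MISS; vc=[]
#2 0x17→b5/s1 MISS; vc=[25]
#3 0x66→b25/s1 VC-HIT; vc=[5]
#4 0x64→b25/s1 L1-HIT; vc=[5]
#5 0x67→b25/s1 L1-HIT; vc=[5]
#6 0x2b→b10/s2 MISS; vc=[5,6]
#7 0x55→b21/s1 MISS; vc=[5,6,25]
#8 0x14→b5/s1 VC-HIT; vc=[21,6,25]
#9 0x54→b21/s1 VC-HIT; vc=[5,6,25]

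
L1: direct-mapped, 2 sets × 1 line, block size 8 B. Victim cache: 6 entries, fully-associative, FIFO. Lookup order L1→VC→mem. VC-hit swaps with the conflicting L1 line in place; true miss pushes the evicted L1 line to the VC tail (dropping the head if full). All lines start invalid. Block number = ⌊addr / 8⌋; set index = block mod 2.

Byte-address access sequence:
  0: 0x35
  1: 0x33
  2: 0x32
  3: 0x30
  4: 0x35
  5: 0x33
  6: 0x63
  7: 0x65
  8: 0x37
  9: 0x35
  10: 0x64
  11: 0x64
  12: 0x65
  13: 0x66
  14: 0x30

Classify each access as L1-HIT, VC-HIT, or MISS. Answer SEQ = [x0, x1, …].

SEQ = [MISS, L1-HIT, L1-HIT, L1-HIT, L1-HIT, L1-HIT, MISS, L1-HIT, VC-HIT, L1-HIT, VC-HIT, L1-HIT, L1-HIT, L1-HIT, VC-HIT]

0: 0x35 (blk 6, set 0) → MISS  vc=[]
1: 0x33 (blk 6, set 0) → L1-HIT  vc=[]
2: 0x32 (blk 6, set 0) → L1-HIT  vc=[]
3: 0x30 (blk 6, set 0) → L1-HIT  vc=[]
4: 0x35 (blk 6, set 0) → L1-HIT  vc=[]
5: 0x33 (blk 6, set 0) → L1-HIT  vc=[]
6: 0x63 (blk 12, set 0) → MISS  vc=[6]
7: 0x65 (blk 12, set 0) → L1-HIT  vc=[6]
8: 0x37 (blk 6, set 0) → VC-HIT  vc=[12]
9: 0x35 (blk 6, set 0) → L1-HIT  vc=[12]
10: 0x64 (blk 12, set 0) → VC-HIT  vc=[6]
11: 0x64 (blk 12, set 0) → L1-HIT  vc=[6]
12: 0x65 (blk 12, set 0) → L1-HIT  vc=[6]
13: 0x66 (blk 12, set 0) → L1-HIT  vc=[6]
14: 0x30 (blk 6, set 0) → VC-HIT  vc=[12]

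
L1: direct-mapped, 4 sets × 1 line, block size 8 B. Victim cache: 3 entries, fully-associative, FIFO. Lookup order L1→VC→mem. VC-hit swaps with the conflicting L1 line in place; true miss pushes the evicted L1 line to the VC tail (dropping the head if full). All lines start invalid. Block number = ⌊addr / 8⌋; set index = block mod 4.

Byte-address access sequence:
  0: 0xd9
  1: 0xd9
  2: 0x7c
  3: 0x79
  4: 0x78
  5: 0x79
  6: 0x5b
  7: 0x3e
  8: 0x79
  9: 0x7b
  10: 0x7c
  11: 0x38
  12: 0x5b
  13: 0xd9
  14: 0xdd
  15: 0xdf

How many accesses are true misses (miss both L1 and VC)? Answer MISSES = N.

0: 0xd9 (blk 27, set 3) → MISS  vc=[]
1: 0xd9 (blk 27, set 3) → L1-HIT  vc=[]
2: 0x7c (blk 15, set 3) → MISS  vc=[27]
3: 0x79 (blk 15, set 3) → L1-HIT  vc=[27]
4: 0x78 (blk 15, set 3) → L1-HIT  vc=[27]
5: 0x79 (blk 15, set 3) → L1-HIT  vc=[27]
6: 0x5b (blk 11, set 3) → MISS  vc=[27, 15]
7: 0x3e (blk 7, set 3) → MISS  vc=[27, 15, 11]
8: 0x79 (blk 15, set 3) → VC-HIT  vc=[27, 7, 11]
9: 0x7b (blk 15, set 3) → L1-HIT  vc=[27, 7, 11]
10: 0x7c (blk 15, set 3) → L1-HIT  vc=[27, 7, 11]
11: 0x38 (blk 7, set 3) → VC-HIT  vc=[27, 15, 11]
12: 0x5b (blk 11, set 3) → VC-HIT  vc=[27, 15, 7]
13: 0xd9 (blk 27, set 3) → VC-HIT  vc=[11, 15, 7]
14: 0xdd (blk 27, set 3) → L1-HIT  vc=[11, 15, 7]
15: 0xdf (blk 27, set 3) → L1-HIT  vc=[11, 15, 7]

MISSES = 4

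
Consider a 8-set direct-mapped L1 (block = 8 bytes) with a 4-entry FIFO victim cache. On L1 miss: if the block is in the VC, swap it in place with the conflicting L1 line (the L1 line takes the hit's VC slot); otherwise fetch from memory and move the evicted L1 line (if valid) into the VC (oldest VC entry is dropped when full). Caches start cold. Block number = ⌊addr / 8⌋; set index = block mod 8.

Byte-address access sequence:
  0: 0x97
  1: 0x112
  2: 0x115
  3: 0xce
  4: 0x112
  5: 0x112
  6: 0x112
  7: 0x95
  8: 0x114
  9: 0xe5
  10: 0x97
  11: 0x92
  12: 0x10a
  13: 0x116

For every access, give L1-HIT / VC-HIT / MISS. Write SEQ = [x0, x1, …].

  [0] addr=0x97 blk=18 s=2: MISS | VC []
  [1] addr=0x112 blk=34 s=2: MISS | VC [18]
  [2] addr=0x115 blk=34 s=2: L1-HIT | VC [18]
  [3] addr=0xce blk=25 s=1: MISS | VC [18]
  [4] addr=0x112 blk=34 s=2: L1-HIT | VC [18]
  [5] addr=0x112 blk=34 s=2: L1-HIT | VC [18]
  [6] addr=0x112 blk=34 s=2: L1-HIT | VC [18]
  [7] addr=0x95 blk=18 s=2: VC-HIT | VC [34]
  [8] addr=0x114 blk=34 s=2: VC-HIT | VC [18]
  [9] addr=0xe5 blk=28 s=4: MISS | VC [18]
  [10] addr=0x97 blk=18 s=2: VC-HIT | VC [34]
  [11] addr=0x92 blk=18 s=2: L1-HIT | VC [34]
  [12] addr=0x10a blk=33 s=1: MISS | VC [34, 25]
  [13] addr=0x116 blk=34 s=2: VC-HIT | VC [18, 25]

SEQ = [MISS, MISS, L1-HIT, MISS, L1-HIT, L1-HIT, L1-HIT, VC-HIT, VC-HIT, MISS, VC-HIT, L1-HIT, MISS, VC-HIT]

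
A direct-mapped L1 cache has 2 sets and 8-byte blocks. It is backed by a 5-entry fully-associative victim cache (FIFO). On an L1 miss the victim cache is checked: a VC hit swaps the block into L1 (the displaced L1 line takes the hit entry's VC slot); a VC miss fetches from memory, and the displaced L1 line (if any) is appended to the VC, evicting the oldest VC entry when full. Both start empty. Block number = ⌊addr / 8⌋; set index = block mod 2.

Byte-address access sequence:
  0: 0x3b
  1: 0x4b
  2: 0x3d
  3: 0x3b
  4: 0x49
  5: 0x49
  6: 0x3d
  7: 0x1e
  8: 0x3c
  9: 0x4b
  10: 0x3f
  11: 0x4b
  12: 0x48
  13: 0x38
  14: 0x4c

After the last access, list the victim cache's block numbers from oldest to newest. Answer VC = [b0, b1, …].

VC = [7, 3]

0: 0x3b (blk 7, set 1) → MISS  vc=[]
1: 0x4b (blk 9, set 1) → MISS  vc=[7]
2: 0x3d (blk 7, set 1) → VC-HIT  vc=[9]
3: 0x3b (blk 7, set 1) → L1-HIT  vc=[9]
4: 0x49 (blk 9, set 1) → VC-HIT  vc=[7]
5: 0x49 (blk 9, set 1) → L1-HIT  vc=[7]
6: 0x3d (blk 7, set 1) → VC-HIT  vc=[9]
7: 0x1e (blk 3, set 1) → MISS  vc=[9, 7]
8: 0x3c (blk 7, set 1) → VC-HIT  vc=[9, 3]
9: 0x4b (blk 9, set 1) → VC-HIT  vc=[7, 3]
10: 0x3f (blk 7, set 1) → VC-HIT  vc=[9, 3]
11: 0x4b (blk 9, set 1) → VC-HIT  vc=[7, 3]
12: 0x48 (blk 9, set 1) → L1-HIT  vc=[7, 3]
13: 0x38 (blk 7, set 1) → VC-HIT  vc=[9, 3]
14: 0x4c (blk 9, set 1) → VC-HIT  vc=[7, 3]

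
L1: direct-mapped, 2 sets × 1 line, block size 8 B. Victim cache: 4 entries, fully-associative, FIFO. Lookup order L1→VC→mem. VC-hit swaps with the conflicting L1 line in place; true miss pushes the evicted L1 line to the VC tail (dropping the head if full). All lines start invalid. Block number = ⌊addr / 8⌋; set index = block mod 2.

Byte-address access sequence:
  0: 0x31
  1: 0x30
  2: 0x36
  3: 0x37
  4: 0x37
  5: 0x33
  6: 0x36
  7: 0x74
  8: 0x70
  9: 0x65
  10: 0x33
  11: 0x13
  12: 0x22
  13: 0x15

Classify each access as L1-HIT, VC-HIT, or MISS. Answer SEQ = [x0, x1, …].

0: 0x31 (blk 6, set 0) → MISS  vc=[]
1: 0x30 (blk 6, set 0) → L1-HIT  vc=[]
2: 0x36 (blk 6, set 0) → L1-HIT  vc=[]
3: 0x37 (blk 6, set 0) → L1-HIT  vc=[]
4: 0x37 (blk 6, set 0) → L1-HIT  vc=[]
5: 0x33 (blk 6, set 0) → L1-HIT  vc=[]
6: 0x36 (blk 6, set 0) → L1-HIT  vc=[]
7: 0x74 (blk 14, set 0) → MISS  vc=[6]
8: 0x70 (blk 14, set 0) → L1-HIT  vc=[6]
9: 0x65 (blk 12, set 0) → MISS  vc=[6, 14]
10: 0x33 (blk 6, set 0) → VC-HIT  vc=[12, 14]
11: 0x13 (blk 2, set 0) → MISS  vc=[12, 14, 6]
12: 0x22 (blk 4, set 0) → MISS  vc=[12, 14, 6, 2]
13: 0x15 (blk 2, set 0) → VC-HIT  vc=[12, 14, 6, 4]

SEQ = [MISS, L1-HIT, L1-HIT, L1-HIT, L1-HIT, L1-HIT, L1-HIT, MISS, L1-HIT, MISS, VC-HIT, MISS, MISS, VC-HIT]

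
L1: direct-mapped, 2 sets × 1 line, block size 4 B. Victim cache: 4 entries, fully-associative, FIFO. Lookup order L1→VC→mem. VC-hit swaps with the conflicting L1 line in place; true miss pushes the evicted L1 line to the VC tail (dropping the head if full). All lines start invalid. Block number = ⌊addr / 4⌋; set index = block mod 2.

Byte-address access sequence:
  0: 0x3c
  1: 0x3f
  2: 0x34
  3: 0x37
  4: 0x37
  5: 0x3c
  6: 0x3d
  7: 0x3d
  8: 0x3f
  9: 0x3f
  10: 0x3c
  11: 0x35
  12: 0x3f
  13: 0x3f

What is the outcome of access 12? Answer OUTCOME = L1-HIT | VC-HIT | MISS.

0: 0x3c (blk 15, set 1) → MISS  vc=[]
1: 0x3f (blk 15, set 1) → L1-HIT  vc=[]
2: 0x34 (blk 13, set 1) → MISS  vc=[15]
3: 0x37 (blk 13, set 1) → L1-HIT  vc=[15]
4: 0x37 (blk 13, set 1) → L1-HIT  vc=[15]
5: 0x3c (blk 15, set 1) → VC-HIT  vc=[13]
6: 0x3d (blk 15, set 1) → L1-HIT  vc=[13]
7: 0x3d (blk 15, set 1) → L1-HIT  vc=[13]
8: 0x3f (blk 15, set 1) → L1-HIT  vc=[13]
9: 0x3f (blk 15, set 1) → L1-HIT  vc=[13]
10: 0x3c (blk 15, set 1) → L1-HIT  vc=[13]
11: 0x35 (blk 13, set 1) → VC-HIT  vc=[15]
12: 0x3f (blk 15, set 1) → VC-HIT  vc=[13]
13: 0x3f (blk 15, set 1) → L1-HIT  vc=[13]

OUTCOME = VC-HIT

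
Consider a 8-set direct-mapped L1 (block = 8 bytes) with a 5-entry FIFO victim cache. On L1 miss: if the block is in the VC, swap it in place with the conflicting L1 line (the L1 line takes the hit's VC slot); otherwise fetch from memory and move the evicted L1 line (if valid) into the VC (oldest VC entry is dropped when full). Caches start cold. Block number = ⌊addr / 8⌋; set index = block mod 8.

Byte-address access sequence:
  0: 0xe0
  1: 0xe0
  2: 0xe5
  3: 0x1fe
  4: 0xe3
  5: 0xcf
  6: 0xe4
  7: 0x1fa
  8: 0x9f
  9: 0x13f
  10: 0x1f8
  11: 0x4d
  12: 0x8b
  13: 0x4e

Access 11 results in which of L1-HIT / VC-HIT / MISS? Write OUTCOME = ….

OUTCOME = MISS

0: 0xe0 (blk 28, set 4) → MISS  vc=[]
1: 0xe0 (blk 28, set 4) → L1-HIT  vc=[]
2: 0xe5 (blk 28, set 4) → L1-HIT  vc=[]
3: 0x1fe (blk 63, set 7) → MISS  vc=[]
4: 0xe3 (blk 28, set 4) → L1-HIT  vc=[]
5: 0xcf (blk 25, set 1) → MISS  vc=[]
6: 0xe4 (blk 28, set 4) → L1-HIT  vc=[]
7: 0x1fa (blk 63, set 7) → L1-HIT  vc=[]
8: 0x9f (blk 19, set 3) → MISS  vc=[]
9: 0x13f (blk 39, set 7) → MISS  vc=[63]
10: 0x1f8 (blk 63, set 7) → VC-HIT  vc=[39]
11: 0x4d (blk 9, set 1) → MISS  vc=[39, 25]
12: 0x8b (blk 17, set 1) → MISS  vc=[39, 25, 9]
13: 0x4e (blk 9, set 1) → VC-HIT  vc=[39, 25, 17]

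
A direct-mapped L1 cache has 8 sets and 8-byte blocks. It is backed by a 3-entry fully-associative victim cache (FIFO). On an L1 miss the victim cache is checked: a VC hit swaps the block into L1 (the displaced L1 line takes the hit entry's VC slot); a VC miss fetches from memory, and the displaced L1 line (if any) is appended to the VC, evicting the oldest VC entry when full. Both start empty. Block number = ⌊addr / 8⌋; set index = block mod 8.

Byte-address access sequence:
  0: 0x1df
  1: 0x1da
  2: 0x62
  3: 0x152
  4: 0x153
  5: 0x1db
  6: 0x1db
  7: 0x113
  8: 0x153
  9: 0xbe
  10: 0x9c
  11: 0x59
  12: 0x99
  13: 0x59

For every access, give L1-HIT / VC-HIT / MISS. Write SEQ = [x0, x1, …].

SEQ = [MISS, L1-HIT, MISS, MISS, L1-HIT, L1-HIT, L1-HIT, MISS, VC-HIT, MISS, MISS, MISS, VC-HIT, VC-HIT]

#0 0x1df→b59/s3 MISS; vc=[]
#1 0x1da→b59/s3 L1-HIT; vc=[]
#2 0x62→b12/s4 MISS; vc=[]
#3 0x152→b42/s2 MISS; vc=[]
#4 0x153→b42/s2 L1-HIT; vc=[]
#5 0x1db→b59/s3 L1-HIT; vc=[]
#6 0x1db→b59/s3 L1-HIT; vc=[]
#7 0x113→b34/s2 MISS; vc=[42]
#8 0x153→b42/s2 VC-HIT; vc=[34]
#9 0xbe→b23/s7 MISS; vc=[34]
#10 0x9c→b19/s3 MISS; vc=[34,59]
#11 0x59→b11/s3 MISS; vc=[34,59,19]
#12 0x99→b19/s3 VC-HIT; vc=[34,59,11]
#13 0x59→b11/s3 VC-HIT; vc=[34,59,19]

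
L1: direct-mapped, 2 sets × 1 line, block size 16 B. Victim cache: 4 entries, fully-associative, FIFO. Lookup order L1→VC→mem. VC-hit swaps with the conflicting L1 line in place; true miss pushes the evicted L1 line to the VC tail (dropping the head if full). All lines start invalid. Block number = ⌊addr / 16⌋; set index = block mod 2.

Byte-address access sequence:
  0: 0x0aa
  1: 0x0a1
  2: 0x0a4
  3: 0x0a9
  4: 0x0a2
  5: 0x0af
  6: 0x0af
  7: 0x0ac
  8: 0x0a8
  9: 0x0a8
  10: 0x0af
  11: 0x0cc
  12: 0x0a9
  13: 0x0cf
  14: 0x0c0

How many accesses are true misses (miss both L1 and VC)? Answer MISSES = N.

#0 0xaa→b10/s0 MISS; vc=[]
#1 0xa1→b10/s0 L1-HIT; vc=[]
#2 0xa4→b10/s0 L1-HIT; vc=[]
#3 0xa9→b10/s0 L1-HIT; vc=[]
#4 0xa2→b10/s0 L1-HIT; vc=[]
#5 0xaf→b10/s0 L1-HIT; vc=[]
#6 0xaf→b10/s0 L1-HIT; vc=[]
#7 0xac→b10/s0 L1-HIT; vc=[]
#8 0xa8→b10/s0 L1-HIT; vc=[]
#9 0xa8→b10/s0 L1-HIT; vc=[]
#10 0xaf→b10/s0 L1-HIT; vc=[]
#11 0xcc→b12/s0 MISS; vc=[10]
#12 0xa9→b10/s0 VC-HIT; vc=[12]
#13 0xcf→b12/s0 VC-HIT; vc=[10]
#14 0xc0→b12/s0 L1-HIT; vc=[10]

MISSES = 2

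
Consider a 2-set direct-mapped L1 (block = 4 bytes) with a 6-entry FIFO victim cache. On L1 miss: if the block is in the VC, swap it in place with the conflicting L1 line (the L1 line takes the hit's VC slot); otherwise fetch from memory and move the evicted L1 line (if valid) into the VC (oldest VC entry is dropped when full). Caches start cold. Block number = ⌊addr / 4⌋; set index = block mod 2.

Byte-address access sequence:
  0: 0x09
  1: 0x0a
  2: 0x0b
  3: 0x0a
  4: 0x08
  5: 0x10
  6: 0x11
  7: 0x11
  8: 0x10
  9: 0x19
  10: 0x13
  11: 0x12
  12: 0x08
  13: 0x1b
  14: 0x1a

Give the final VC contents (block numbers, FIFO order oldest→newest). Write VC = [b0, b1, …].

VC = [4, 2]

  [0] addr=0x9 blk=2 s=0: MISS | VC []
  [1] addr=0xa blk=2 s=0: L1-HIT | VC []
  [2] addr=0xb blk=2 s=0: L1-HIT | VC []
  [3] addr=0xa blk=2 s=0: L1-HIT | VC []
  [4] addr=0x8 blk=2 s=0: L1-HIT | VC []
  [5] addr=0x10 blk=4 s=0: MISS | VC [2]
  [6] addr=0x11 blk=4 s=0: L1-HIT | VC [2]
  [7] addr=0x11 blk=4 s=0: L1-HIT | VC [2]
  [8] addr=0x10 blk=4 s=0: L1-HIT | VC [2]
  [9] addr=0x19 blk=6 s=0: MISS | VC [2, 4]
  [10] addr=0x13 blk=4 s=0: VC-HIT | VC [2, 6]
  [11] addr=0x12 blk=4 s=0: L1-HIT | VC [2, 6]
  [12] addr=0x8 blk=2 s=0: VC-HIT | VC [4, 6]
  [13] addr=0x1b blk=6 s=0: VC-HIT | VC [4, 2]
  [14] addr=0x1a blk=6 s=0: L1-HIT | VC [4, 2]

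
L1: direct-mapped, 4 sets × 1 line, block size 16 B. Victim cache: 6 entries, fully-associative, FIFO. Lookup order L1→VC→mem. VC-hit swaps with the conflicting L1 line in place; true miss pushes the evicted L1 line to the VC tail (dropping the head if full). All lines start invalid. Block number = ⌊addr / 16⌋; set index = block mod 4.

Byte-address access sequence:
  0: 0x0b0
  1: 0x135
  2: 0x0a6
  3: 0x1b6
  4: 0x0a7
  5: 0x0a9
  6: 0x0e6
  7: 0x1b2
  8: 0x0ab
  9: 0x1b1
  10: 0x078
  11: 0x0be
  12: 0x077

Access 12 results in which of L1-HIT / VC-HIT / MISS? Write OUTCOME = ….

  [0] addr=0xb0 blk=11 s=3: MISS | VC []
  [1] addr=0x135 blk=19 s=3: MISS | VC [11]
  [2] addr=0xa6 blk=10 s=2: MISS | VC [11]
  [3] addr=0x1b6 blk=27 s=3: MISS | VC [11, 19]
  [4] addr=0xa7 blk=10 s=2: L1-HIT | VC [11, 19]
  [5] addr=0xa9 blk=10 s=2: L1-HIT | VC [11, 19]
  [6] addr=0xe6 blk=14 s=2: MISS | VC [11, 19, 10]
  [7] addr=0x1b2 blk=27 s=3: L1-HIT | VC [11, 19, 10]
  [8] addr=0xab blk=10 s=2: VC-HIT | VC [11, 19, 14]
  [9] addr=0x1b1 blk=27 s=3: L1-HIT | VC [11, 19, 14]
  [10] addr=0x78 blk=7 s=3: MISS | VC [11, 19, 14, 27]
  [11] addr=0xbe blk=11 s=3: VC-HIT | VC [7, 19, 14, 27]
  [12] addr=0x77 blk=7 s=3: VC-HIT | VC [11, 19, 14, 27]

OUTCOME = VC-HIT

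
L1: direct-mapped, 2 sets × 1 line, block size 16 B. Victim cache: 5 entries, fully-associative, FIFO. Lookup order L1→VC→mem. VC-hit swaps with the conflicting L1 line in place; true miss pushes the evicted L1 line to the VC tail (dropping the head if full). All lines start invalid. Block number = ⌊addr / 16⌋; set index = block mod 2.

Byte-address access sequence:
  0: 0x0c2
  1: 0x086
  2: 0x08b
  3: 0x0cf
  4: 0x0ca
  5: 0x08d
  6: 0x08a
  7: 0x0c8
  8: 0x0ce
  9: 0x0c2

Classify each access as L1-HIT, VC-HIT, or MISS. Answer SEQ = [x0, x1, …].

0: 0xc2 (blk 12, set 0) → MISS  vc=[]
1: 0x86 (blk 8, set 0) → MISS  vc=[12]
2: 0x8b (blk 8, set 0) → L1-HIT  vc=[12]
3: 0xcf (blk 12, set 0) → VC-HIT  vc=[8]
4: 0xca (blk 12, set 0) → L1-HIT  vc=[8]
5: 0x8d (blk 8, set 0) → VC-HIT  vc=[12]
6: 0x8a (blk 8, set 0) → L1-HIT  vc=[12]
7: 0xc8 (blk 12, set 0) → VC-HIT  vc=[8]
8: 0xce (blk 12, set 0) → L1-HIT  vc=[8]
9: 0xc2 (blk 12, set 0) → L1-HIT  vc=[8]

SEQ = [MISS, MISS, L1-HIT, VC-HIT, L1-HIT, VC-HIT, L1-HIT, VC-HIT, L1-HIT, L1-HIT]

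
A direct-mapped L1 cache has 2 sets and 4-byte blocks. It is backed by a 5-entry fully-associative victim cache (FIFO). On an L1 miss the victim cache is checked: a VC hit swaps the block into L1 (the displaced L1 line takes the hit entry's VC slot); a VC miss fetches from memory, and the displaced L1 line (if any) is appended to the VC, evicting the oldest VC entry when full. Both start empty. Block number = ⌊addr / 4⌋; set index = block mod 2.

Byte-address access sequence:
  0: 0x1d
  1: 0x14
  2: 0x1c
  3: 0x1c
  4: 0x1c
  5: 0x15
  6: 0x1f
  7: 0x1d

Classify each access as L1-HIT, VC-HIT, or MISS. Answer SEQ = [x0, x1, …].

  [0] addr=0x1d blk=7 s=1: MISS | VC []
  [1] addr=0x14 blk=5 s=1: MISS | VC [7]
  [2] addr=0x1c blk=7 s=1: VC-HIT | VC [5]
  [3] addr=0x1c blk=7 s=1: L1-HIT | VC [5]
  [4] addr=0x1c blk=7 s=1: L1-HIT | VC [5]
  [5] addr=0x15 blk=5 s=1: VC-HIT | VC [7]
  [6] addr=0x1f blk=7 s=1: VC-HIT | VC [5]
  [7] addr=0x1d blk=7 s=1: L1-HIT | VC [5]

SEQ = [MISS, MISS, VC-HIT, L1-HIT, L1-HIT, VC-HIT, VC-HIT, L1-HIT]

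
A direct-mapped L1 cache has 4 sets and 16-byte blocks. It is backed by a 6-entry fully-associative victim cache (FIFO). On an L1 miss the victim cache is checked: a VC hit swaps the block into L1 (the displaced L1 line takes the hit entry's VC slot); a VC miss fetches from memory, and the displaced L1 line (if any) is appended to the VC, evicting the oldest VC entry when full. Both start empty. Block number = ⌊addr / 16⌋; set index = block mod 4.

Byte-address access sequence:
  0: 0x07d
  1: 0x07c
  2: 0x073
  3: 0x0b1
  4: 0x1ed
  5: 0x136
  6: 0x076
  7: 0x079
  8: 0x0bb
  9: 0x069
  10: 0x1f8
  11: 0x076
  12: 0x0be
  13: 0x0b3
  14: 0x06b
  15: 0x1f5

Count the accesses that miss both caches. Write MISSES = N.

MISSES = 6

  [0] addr=0x7d blk=7 s=3: MISS | VC []
  [1] addr=0x7c blk=7 s=3: L1-HIT | VC []
  [2] addr=0x73 blk=7 s=3: L1-HIT | VC []
  [3] addr=0xb1 blk=11 s=3: MISS | VC [7]
  [4] addr=0x1ed blk=30 s=2: MISS | VC [7]
  [5] addr=0x136 blk=19 s=3: MISS | VC [7, 11]
  [6] addr=0x76 blk=7 s=3: VC-HIT | VC [19, 11]
  [7] addr=0x79 blk=7 s=3: L1-HIT | VC [19, 11]
  [8] addr=0xbb blk=11 s=3: VC-HIT | VC [19, 7]
  [9] addr=0x69 blk=6 s=2: MISS | VC [19, 7, 30]
  [10] addr=0x1f8 blk=31 s=3: MISS | VC [19, 7, 30, 11]
  [11] addr=0x76 blk=7 s=3: VC-HIT | VC [19, 31, 30, 11]
  [12] addr=0xbe blk=11 s=3: VC-HIT | VC [19, 31, 30, 7]
  [13] addr=0xb3 blk=11 s=3: L1-HIT | VC [19, 31, 30, 7]
  [14] addr=0x6b blk=6 s=2: L1-HIT | VC [19, 31, 30, 7]
  [15] addr=0x1f5 blk=31 s=3: VC-HIT | VC [19, 11, 30, 7]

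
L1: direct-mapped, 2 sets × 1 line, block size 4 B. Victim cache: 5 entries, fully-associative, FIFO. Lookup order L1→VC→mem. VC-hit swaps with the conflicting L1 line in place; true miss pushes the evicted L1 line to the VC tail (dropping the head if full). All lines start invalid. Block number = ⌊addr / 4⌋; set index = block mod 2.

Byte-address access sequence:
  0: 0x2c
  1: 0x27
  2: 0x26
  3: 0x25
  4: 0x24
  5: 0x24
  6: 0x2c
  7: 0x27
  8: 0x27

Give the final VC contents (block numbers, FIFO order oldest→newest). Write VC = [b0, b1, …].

VC = [11]

0: 0x2c (blk 11, set 1) → MISS  vc=[]
1: 0x27 (blk 9, set 1) → MISS  vc=[11]
2: 0x26 (blk 9, set 1) → L1-HIT  vc=[11]
3: 0x25 (blk 9, set 1) → L1-HIT  vc=[11]
4: 0x24 (blk 9, set 1) → L1-HIT  vc=[11]
5: 0x24 (blk 9, set 1) → L1-HIT  vc=[11]
6: 0x2c (blk 11, set 1) → VC-HIT  vc=[9]
7: 0x27 (blk 9, set 1) → VC-HIT  vc=[11]
8: 0x27 (blk 9, set 1) → L1-HIT  vc=[11]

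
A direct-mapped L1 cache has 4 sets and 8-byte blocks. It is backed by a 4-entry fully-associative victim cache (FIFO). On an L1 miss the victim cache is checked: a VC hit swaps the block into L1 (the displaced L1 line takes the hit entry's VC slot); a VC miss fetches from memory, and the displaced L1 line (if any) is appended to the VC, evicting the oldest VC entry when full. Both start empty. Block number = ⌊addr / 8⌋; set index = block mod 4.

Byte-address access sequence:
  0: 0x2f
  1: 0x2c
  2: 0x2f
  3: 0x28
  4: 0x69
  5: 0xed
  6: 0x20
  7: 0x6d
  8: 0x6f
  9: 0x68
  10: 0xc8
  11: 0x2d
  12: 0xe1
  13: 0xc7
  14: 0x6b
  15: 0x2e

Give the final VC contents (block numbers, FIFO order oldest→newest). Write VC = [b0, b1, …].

#0 0x2f→b5/s1 MISS; vc=[]
#1 0x2c→b5/s1 L1-HIT; vc=[]
#2 0x2f→b5/s1 L1-HIT; vc=[]
#3 0x28→b5/s1 L1-HIT; vc=[]
#4 0x69→b13/s1 MISS; vc=[5]
#5 0xed→b29/s1 MISS; vc=[5,13]
#6 0x20→b4/s0 MISS; vc=[5,13]
#7 0x6d→b13/s1 VC-HIT; vc=[5,29]
#8 0x6f→b13/s1 L1-HIT; vc=[5,29]
#9 0x68→b13/s1 L1-HIT; vc=[5,29]
#10 0xc8→b25/s1 MISS; vc=[5,29,13]
#11 0x2d→b5/s1 VC-HIT; vc=[25,29,13]
#12 0xe1→b28/s0 MISS; vc=[25,29,13,4]
#13 0xc7→b24/s0 MISS; vc=[29,13,4,28]
#14 0x6b→b13/s1 VC-HIT; vc=[29,5,4,28]
#15 0x2e→b5/s1 VC-HIT; vc=[29,13,4,28]

VC = [29, 13, 4, 28]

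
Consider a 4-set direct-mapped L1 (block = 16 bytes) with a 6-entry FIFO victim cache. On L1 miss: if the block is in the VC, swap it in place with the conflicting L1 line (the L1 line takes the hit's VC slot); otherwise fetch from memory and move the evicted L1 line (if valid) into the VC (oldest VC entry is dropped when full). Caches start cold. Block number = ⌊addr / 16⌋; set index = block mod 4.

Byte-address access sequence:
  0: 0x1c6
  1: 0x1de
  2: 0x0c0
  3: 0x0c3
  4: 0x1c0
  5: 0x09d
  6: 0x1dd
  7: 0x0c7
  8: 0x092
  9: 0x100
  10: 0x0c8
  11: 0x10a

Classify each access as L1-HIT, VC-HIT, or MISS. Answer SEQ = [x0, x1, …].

SEQ = [MISS, MISS, MISS, L1-HIT, VC-HIT, MISS, VC-HIT, VC-HIT, VC-HIT, MISS, VC-HIT, VC-HIT]

0: 0x1c6 (blk 28, set 0) → MISS  vc=[]
1: 0x1de (blk 29, set 1) → MISS  vc=[]
2: 0xc0 (blk 12, set 0) → MISS  vc=[28]
3: 0xc3 (blk 12, set 0) → L1-HIT  vc=[28]
4: 0x1c0 (blk 28, set 0) → VC-HIT  vc=[12]
5: 0x9d (blk 9, set 1) → MISS  vc=[12, 29]
6: 0x1dd (blk 29, set 1) → VC-HIT  vc=[12, 9]
7: 0xc7 (blk 12, set 0) → VC-HIT  vc=[28, 9]
8: 0x92 (blk 9, set 1) → VC-HIT  vc=[28, 29]
9: 0x100 (blk 16, set 0) → MISS  vc=[28, 29, 12]
10: 0xc8 (blk 12, set 0) → VC-HIT  vc=[28, 29, 16]
11: 0x10a (blk 16, set 0) → VC-HIT  vc=[28, 29, 12]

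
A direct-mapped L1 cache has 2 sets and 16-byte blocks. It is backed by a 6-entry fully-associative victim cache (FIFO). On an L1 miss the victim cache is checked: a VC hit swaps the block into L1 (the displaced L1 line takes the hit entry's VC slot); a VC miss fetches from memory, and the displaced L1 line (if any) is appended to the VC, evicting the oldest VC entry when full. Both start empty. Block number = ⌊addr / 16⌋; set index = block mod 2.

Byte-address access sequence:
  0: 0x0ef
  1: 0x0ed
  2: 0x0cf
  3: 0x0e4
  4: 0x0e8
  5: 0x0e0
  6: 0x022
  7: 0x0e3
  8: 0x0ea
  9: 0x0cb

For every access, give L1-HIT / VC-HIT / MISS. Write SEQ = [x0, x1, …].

#0 0xef→b14/s0 MISS; vc=[]
#1 0xed→b14/s0 L1-HIT; vc=[]
#2 0xcf→b12/s0 MISS; vc=[14]
#3 0xe4→b14/s0 VC-HIT; vc=[12]
#4 0xe8→b14/s0 L1-HIT; vc=[12]
#5 0xe0→b14/s0 L1-HIT; vc=[12]
#6 0x22→b2/s0 MISS; vc=[12,14]
#7 0xe3→b14/s0 VC-HIT; vc=[12,2]
#8 0xea→b14/s0 L1-HIT; vc=[12,2]
#9 0xcb→b12/s0 VC-HIT; vc=[14,2]

SEQ = [MISS, L1-HIT, MISS, VC-HIT, L1-HIT, L1-HIT, MISS, VC-HIT, L1-HIT, VC-HIT]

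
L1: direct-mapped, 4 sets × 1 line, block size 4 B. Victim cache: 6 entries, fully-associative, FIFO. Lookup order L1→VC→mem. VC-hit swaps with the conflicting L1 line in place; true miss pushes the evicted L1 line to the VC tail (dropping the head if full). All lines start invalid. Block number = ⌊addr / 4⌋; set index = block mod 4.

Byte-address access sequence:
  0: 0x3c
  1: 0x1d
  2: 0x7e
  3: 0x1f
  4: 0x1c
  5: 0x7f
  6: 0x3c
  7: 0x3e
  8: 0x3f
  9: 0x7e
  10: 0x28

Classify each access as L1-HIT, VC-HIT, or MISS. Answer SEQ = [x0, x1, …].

SEQ = [MISS, MISS, MISS, VC-HIT, L1-HIT, VC-HIT, VC-HIT, L1-HIT, L1-HIT, VC-HIT, MISS]

  [0] addr=0x3c blk=15 s=3: MISS | VC []
  [1] addr=0x1d blk=7 s=3: MISS | VC [15]
  [2] addr=0x7e blk=31 s=3: MISS | VC [15, 7]
  [3] addr=0x1f blk=7 s=3: VC-HIT | VC [15, 31]
  [4] addr=0x1c blk=7 s=3: L1-HIT | VC [15, 31]
  [5] addr=0x7f blk=31 s=3: VC-HIT | VC [15, 7]
  [6] addr=0x3c blk=15 s=3: VC-HIT | VC [31, 7]
  [7] addr=0x3e blk=15 s=3: L1-HIT | VC [31, 7]
  [8] addr=0x3f blk=15 s=3: L1-HIT | VC [31, 7]
  [9] addr=0x7e blk=31 s=3: VC-HIT | VC [15, 7]
  [10] addr=0x28 blk=10 s=2: MISS | VC [15, 7]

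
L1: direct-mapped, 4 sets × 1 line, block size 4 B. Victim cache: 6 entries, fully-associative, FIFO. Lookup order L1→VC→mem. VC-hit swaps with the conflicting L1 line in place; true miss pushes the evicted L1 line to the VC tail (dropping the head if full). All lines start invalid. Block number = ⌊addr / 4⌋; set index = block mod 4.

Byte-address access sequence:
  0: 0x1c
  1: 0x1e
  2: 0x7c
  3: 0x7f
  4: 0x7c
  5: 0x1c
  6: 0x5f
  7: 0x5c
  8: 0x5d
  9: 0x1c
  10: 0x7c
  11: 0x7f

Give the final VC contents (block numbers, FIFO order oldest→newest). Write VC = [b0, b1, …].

0: 0x1c (blk 7, set 3) → MISS  vc=[]
1: 0x1e (blk 7, set 3) → L1-HIT  vc=[]
2: 0x7c (blk 31, set 3) → MISS  vc=[7]
3: 0x7f (blk 31, set 3) → L1-HIT  vc=[7]
4: 0x7c (blk 31, set 3) → L1-HIT  vc=[7]
5: 0x1c (blk 7, set 3) → VC-HIT  vc=[31]
6: 0x5f (blk 23, set 3) → MISS  vc=[31, 7]
7: 0x5c (blk 23, set 3) → L1-HIT  vc=[31, 7]
8: 0x5d (blk 23, set 3) → L1-HIT  vc=[31, 7]
9: 0x1c (blk 7, set 3) → VC-HIT  vc=[31, 23]
10: 0x7c (blk 31, set 3) → VC-HIT  vc=[7, 23]
11: 0x7f (blk 31, set 3) → L1-HIT  vc=[7, 23]

VC = [7, 23]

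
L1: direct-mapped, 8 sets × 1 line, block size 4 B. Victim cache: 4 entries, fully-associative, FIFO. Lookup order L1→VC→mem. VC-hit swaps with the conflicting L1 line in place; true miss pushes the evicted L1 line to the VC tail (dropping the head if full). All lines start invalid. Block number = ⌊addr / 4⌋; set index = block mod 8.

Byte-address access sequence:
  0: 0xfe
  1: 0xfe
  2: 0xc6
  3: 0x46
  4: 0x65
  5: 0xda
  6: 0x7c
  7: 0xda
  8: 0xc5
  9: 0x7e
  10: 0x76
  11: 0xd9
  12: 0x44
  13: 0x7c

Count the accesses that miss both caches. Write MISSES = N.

MISSES = 7

  [0] addr=0xfe blk=63 s=7: MISS | VC []
  [1] addr=0xfe blk=63 s=7: L1-HIT | VC []
  [2] addr=0xc6 blk=49 s=1: MISS | VC []
  [3] addr=0x46 blk=17 s=1: MISS | VC [49]
  [4] addr=0x65 blk=25 s=1: MISS | VC [49, 17]
  [5] addr=0xda blk=54 s=6: MISS | VC [49, 17]
  [6] addr=0x7c blk=31 s=7: MISS | VC [49, 17, 63]
  [7] addr=0xda blk=54 s=6: L1-HIT | VC [49, 17, 63]
  [8] addr=0xc5 blk=49 s=1: VC-HIT | VC [25, 17, 63]
  [9] addr=0x7e blk=31 s=7: L1-HIT | VC [25, 17, 63]
  [10] addr=0x76 blk=29 s=5: MISS | VC [25, 17, 63]
  [11] addr=0xd9 blk=54 s=6: L1-HIT | VC [25, 17, 63]
  [12] addr=0x44 blk=17 s=1: VC-HIT | VC [25, 49, 63]
  [13] addr=0x7c blk=31 s=7: L1-HIT | VC [25, 49, 63]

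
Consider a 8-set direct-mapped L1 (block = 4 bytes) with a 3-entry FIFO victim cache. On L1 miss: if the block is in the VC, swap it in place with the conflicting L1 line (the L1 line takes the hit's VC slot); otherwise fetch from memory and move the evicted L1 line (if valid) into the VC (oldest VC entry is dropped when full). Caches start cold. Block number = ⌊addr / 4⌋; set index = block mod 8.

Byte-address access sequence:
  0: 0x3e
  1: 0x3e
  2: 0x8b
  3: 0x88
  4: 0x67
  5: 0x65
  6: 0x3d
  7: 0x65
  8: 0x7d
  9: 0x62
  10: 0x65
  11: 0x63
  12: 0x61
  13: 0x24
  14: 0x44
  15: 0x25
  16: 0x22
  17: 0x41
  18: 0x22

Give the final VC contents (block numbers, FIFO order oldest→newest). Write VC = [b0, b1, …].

#0 0x3e→b15/s7 MISS; vc=[]
#1 0x3e→b15/s7 L1-HIT; vc=[]
#2 0x8b→b34/s2 MISS; vc=[]
#3 0x88→b34/s2 L1-HIT; vc=[]
#4 0x67→b25/s1 MISS; vc=[]
#5 0x65→b25/s1 L1-HIT; vc=[]
#6 0x3d→b15/s7 L1-HIT; vc=[]
#7 0x65→b25/s1 L1-HIT; vc=[]
#8 0x7d→b31/s7 MISS; vc=[15]
#9 0x62→b24/s0 MISS; vc=[15]
#10 0x65→b25/s1 L1-HIT; vc=[15]
#11 0x63→b24/s0 L1-HIT; vc=[15]
#12 0x61→b24/s0 L1-HIT; vc=[15]
#13 0x24→b9/s1 MISS; vc=[15,25]
#14 0x44→b17/s1 MISS; vc=[15,25,9]
#15 0x25→b9/s1 VC-HIT; vc=[15,25,17]
#16 0x22→b8/s0 MISS; vc=[25,17,24]
#17 0x41→b16/s0 MISS; vc=[17,24,8]
#18 0x22→b8/s0 VC-HIT; vc=[17,24,16]

VC = [17, 24, 16]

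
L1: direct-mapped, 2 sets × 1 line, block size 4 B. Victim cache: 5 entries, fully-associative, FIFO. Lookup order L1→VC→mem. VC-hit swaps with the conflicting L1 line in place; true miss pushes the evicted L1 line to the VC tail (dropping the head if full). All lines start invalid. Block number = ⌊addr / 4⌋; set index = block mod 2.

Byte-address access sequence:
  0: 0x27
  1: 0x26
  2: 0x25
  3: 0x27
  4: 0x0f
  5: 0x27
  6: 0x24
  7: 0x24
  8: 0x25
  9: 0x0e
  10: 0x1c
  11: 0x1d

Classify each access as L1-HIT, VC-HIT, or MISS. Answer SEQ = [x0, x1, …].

  [0] addr=0x27 blk=9 s=1: MISS | VC []
  [1] addr=0x26 blk=9 s=1: L1-HIT | VC []
  [2] addr=0x25 blk=9 s=1: L1-HIT | VC []
  [3] addr=0x27 blk=9 s=1: L1-HIT | VC []
  [4] addr=0xf blk=3 s=1: MISS | VC [9]
  [5] addr=0x27 blk=9 s=1: VC-HIT | VC [3]
  [6] addr=0x24 blk=9 s=1: L1-HIT | VC [3]
  [7] addr=0x24 blk=9 s=1: L1-HIT | VC [3]
  [8] addr=0x25 blk=9 s=1: L1-HIT | VC [3]
  [9] addr=0xe blk=3 s=1: VC-HIT | VC [9]
  [10] addr=0x1c blk=7 s=1: MISS | VC [9, 3]
  [11] addr=0x1d blk=7 s=1: L1-HIT | VC [9, 3]

SEQ = [MISS, L1-HIT, L1-HIT, L1-HIT, MISS, VC-HIT, L1-HIT, L1-HIT, L1-HIT, VC-HIT, MISS, L1-HIT]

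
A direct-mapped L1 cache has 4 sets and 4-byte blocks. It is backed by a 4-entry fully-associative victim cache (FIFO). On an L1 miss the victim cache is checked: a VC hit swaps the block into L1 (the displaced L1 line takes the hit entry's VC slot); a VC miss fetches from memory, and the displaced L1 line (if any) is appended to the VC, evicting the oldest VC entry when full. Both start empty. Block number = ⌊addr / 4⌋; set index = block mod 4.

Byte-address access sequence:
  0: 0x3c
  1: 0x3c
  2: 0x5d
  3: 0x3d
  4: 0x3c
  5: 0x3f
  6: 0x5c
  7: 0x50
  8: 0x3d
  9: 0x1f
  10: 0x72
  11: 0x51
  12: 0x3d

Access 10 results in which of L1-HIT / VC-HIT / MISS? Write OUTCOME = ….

OUTCOME = MISS

  [0] addr=0x3c blk=15 s=3: MISS | VC []
  [1] addr=0x3c blk=15 s=3: L1-HIT | VC []
  [2] addr=0x5d blk=23 s=3: MISS | VC [15]
  [3] addr=0x3d blk=15 s=3: VC-HIT | VC [23]
  [4] addr=0x3c blk=15 s=3: L1-HIT | VC [23]
  [5] addr=0x3f blk=15 s=3: L1-HIT | VC [23]
  [6] addr=0x5c blk=23 s=3: VC-HIT | VC [15]
  [7] addr=0x50 blk=20 s=0: MISS | VC [15]
  [8] addr=0x3d blk=15 s=3: VC-HIT | VC [23]
  [9] addr=0x1f blk=7 s=3: MISS | VC [23, 15]
  [10] addr=0x72 blk=28 s=0: MISS | VC [23, 15, 20]
  [11] addr=0x51 blk=20 s=0: VC-HIT | VC [23, 15, 28]
  [12] addr=0x3d blk=15 s=3: VC-HIT | VC [23, 7, 28]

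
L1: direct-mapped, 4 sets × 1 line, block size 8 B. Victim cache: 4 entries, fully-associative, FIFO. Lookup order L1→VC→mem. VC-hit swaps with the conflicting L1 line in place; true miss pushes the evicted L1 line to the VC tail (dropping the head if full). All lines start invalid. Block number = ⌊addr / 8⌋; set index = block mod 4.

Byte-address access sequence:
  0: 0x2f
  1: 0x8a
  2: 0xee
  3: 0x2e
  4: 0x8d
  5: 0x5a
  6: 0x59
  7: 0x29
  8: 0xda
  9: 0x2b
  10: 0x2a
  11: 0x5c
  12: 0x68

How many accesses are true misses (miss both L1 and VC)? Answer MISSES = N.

0: 0x2f (blk 5, set 1) → MISS  vc=[]
1: 0x8a (blk 17, set 1) → MISS  vc=[5]
2: 0xee (blk 29, set 1) → MISS  vc=[5, 17]
3: 0x2e (blk 5, set 1) → VC-HIT  vc=[29, 17]
4: 0x8d (blk 17, set 1) → VC-HIT  vc=[29, 5]
5: 0x5a (blk 11, set 3) → MISS  vc=[29, 5]
6: 0x59 (blk 11, set 3) → L1-HIT  vc=[29, 5]
7: 0x29 (blk 5, set 1) → VC-HIT  vc=[29, 17]
8: 0xda (blk 27, set 3) → MISS  vc=[29, 17, 11]
9: 0x2b (blk 5, set 1) → L1-HIT  vc=[29, 17, 11]
10: 0x2a (blk 5, set 1) → L1-HIT  vc=[29, 17, 11]
11: 0x5c (blk 11, set 3) → VC-HIT  vc=[29, 17, 27]
12: 0x68 (blk 13, set 1) → MISS  vc=[29, 17, 27, 5]

MISSES = 6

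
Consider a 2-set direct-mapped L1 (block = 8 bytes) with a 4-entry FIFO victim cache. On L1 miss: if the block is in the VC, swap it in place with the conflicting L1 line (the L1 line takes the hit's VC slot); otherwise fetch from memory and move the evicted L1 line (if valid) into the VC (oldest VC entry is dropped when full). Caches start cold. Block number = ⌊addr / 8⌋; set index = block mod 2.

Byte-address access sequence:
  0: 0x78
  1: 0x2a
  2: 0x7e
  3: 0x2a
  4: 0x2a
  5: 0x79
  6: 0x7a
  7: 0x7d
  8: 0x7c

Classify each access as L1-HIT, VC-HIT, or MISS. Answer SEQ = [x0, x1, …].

#0 0x78→b15/s1 MISS; vc=[]
#1 0x2a→b5/s1 MISS; vc=[15]
#2 0x7e→b15/s1 VC-HIT; vc=[5]
#3 0x2a→b5/s1 VC-HIT; vc=[15]
#4 0x2a→b5/s1 L1-HIT; vc=[15]
#5 0x79→b15/s1 VC-HIT; vc=[5]
#6 0x7a→b15/s1 L1-HIT; vc=[5]
#7 0x7d→b15/s1 L1-HIT; vc=[5]
#8 0x7c→b15/s1 L1-HIT; vc=[5]

SEQ = [MISS, MISS, VC-HIT, VC-HIT, L1-HIT, VC-HIT, L1-HIT, L1-HIT, L1-HIT]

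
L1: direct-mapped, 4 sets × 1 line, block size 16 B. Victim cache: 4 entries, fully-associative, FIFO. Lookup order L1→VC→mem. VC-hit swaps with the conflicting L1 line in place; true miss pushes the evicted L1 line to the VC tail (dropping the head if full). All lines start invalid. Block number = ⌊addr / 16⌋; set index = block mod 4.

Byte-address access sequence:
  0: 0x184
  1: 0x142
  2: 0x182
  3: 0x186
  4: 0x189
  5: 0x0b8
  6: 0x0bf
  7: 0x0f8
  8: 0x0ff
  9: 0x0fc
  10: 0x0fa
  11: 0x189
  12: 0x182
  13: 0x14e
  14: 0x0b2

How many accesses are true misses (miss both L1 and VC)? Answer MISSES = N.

  [0] addr=0x184 blk=24 s=0: MISS | VC []
  [1] addr=0x142 blk=20 s=0: MISS | VC [24]
  [2] addr=0x182 blk=24 s=0: VC-HIT | VC [20]
  [3] addr=0x186 blk=24 s=0: L1-HIT | VC [20]
  [4] addr=0x189 blk=24 s=0: L1-HIT | VC [20]
  [5] addr=0xb8 blk=11 s=3: MISS | VC [20]
  [6] addr=0xbf blk=11 s=3: L1-HIT | VC [20]
  [7] addr=0xf8 blk=15 s=3: MISS | VC [20, 11]
  [8] addr=0xff blk=15 s=3: L1-HIT | VC [20, 11]
  [9] addr=0xfc blk=15 s=3: L1-HIT | VC [20, 11]
  [10] addr=0xfa blk=15 s=3: L1-HIT | VC [20, 11]
  [11] addr=0x189 blk=24 s=0: L1-HIT | VC [20, 11]
  [12] addr=0x182 blk=24 s=0: L1-HIT | VC [20, 11]
  [13] addr=0x14e blk=20 s=0: VC-HIT | VC [24, 11]
  [14] addr=0xb2 blk=11 s=3: VC-HIT | VC [24, 15]

MISSES = 4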